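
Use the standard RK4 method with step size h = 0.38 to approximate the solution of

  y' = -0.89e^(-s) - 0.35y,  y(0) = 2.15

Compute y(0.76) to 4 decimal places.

1.2388

RK4: k1 = f(s_n, y_n); k2 = f(s_n + h/2, y_n + (h/2)·k1); k3 = f(s_n + h/2, y_n + (h/2)·k2); k4 = f(s_n + h, y_n + h·k3); y_{n+1} = y_n + (h/6)·(k1 + 2k2 + 2k3 + k4).
s=0.000000, y=2.150000:
  k1 = f(0.000000, 2.150000) = -1.642500
  k2 = f(0.190000, 1.837925) = -1.379267
  k3 = f(0.190000, 1.887939) = -1.396772
  k4 = f(0.380000, 1.619227) = -1.175366
  y ← 2.150000 + (0.38/6)·(k1 + 2k2 + 2k3 + k4) = 1.619903
s=0.380000, y=1.619903:
  k1 = f(0.380000, 1.619903) = -1.175603
  k2 = f(0.570000, 1.396539) = -0.992106
  k3 = f(0.570000, 1.431403) = -1.004309
  k4 = f(0.760000, 1.238266) = -0.849616
  y ← 1.619903 + (0.38/6)·(k1 + 2k2 + 2k3 + k4) = 1.238760
y(0.76) ≈ 1.2388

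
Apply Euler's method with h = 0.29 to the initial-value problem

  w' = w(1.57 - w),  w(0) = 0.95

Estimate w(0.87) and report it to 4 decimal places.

Euler: w_{n+1} = w_n + h·f(s_n, w_n).
s=0.000000, w=0.950000: f=0.589000 → w ← 0.950000 + 0.29·0.589000 = 1.120810
s=0.290000, w=1.120810: f=0.503457 → w ← 1.120810 + 0.29·0.503457 = 1.266812
s=0.580000, w=1.266812: f=0.384082 → w ← 1.266812 + 0.29·0.384082 = 1.378196
w(0.87) ≈ 1.3782

1.3782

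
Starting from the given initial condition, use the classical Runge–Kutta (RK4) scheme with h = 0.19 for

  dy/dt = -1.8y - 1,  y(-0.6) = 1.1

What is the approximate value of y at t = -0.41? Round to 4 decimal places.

0.6205

RK4: k1 = f(t_n, y_n); k2 = f(t_n + h/2, y_n + (h/2)·k1); k3 = f(t_n + h/2, y_n + (h/2)·k2); k4 = f(t_n + h, y_n + h·k3); y_{n+1} = y_n + (h/6)·(k1 + 2k2 + 2k3 + k4).
t=-0.600000, y=1.100000:
  k1 = f(-0.600000, 1.100000) = -2.980000
  k2 = f(-0.505000, 0.816900) = -2.470420
  k3 = f(-0.505000, 0.865310) = -2.557558
  k4 = f(-0.410000, 0.614064) = -2.105315
  y ← 1.100000 + (0.19/6)·(k1 + 2k2 + 2k3 + k4) = 0.620526
y(-0.41) ≈ 0.6205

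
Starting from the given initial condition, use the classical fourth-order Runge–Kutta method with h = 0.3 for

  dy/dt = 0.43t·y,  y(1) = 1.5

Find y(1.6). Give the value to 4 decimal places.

2.0977

RK4: k1 = f(t_n, y_n); k2 = f(t_n + h/2, y_n + (h/2)·k1); k3 = f(t_n + h/2, y_n + (h/2)·k2); k4 = f(t_n + h, y_n + h·k3); y_{n+1} = y_n + (h/6)·(k1 + 2k2 + 2k3 + k4).
t=1.000000, y=1.500000:
  k1 = f(1.000000, 1.500000) = 0.645000
  k2 = f(1.150000, 1.596750) = 0.789593
  k3 = f(1.150000, 1.618439) = 0.800318
  k4 = f(1.300000, 1.740095) = 0.972713
  y ← 1.500000 + (0.3/6)·(k1 + 2k2 + 2k3 + k4) = 1.739877
t=1.300000, y=1.739877:
  k1 = f(1.300000, 1.739877) = 0.972591
  k2 = f(1.450000, 1.885765) = 1.175775
  k3 = f(1.450000, 1.916243) = 1.194777
  k4 = f(1.600000, 2.098310) = 1.443637
  y ← 1.739877 + (0.3/6)·(k1 + 2k2 + 2k3 + k4) = 2.097743
y(1.6) ≈ 2.0977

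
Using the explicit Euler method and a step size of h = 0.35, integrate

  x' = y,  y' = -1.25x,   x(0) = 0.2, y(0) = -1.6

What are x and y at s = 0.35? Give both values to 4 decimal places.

-0.3600, -1.6875

Euler on (x,y): x_{n+1} = x_n + h·x', y_{n+1} = y_n + h·y'.
0.000000: (0.200000, -1.600000); f=(-1.600000, -0.250000) → (-0.360000, -1.687500)
(x(0.35), y(0.35)) ≈ (-0.3600, -1.6875)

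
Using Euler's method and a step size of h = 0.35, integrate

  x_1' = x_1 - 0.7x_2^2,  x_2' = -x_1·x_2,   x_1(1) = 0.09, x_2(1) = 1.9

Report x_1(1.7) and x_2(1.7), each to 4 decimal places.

-1.8596, 2.3315

Euler on (x_1,x_2): x_1_{n+1} = x_1_n + h·x_1', x_2_{n+1} = x_2_n + h·x_2'.
1.000000: (0.090000, 1.900000); f=(-2.437000, -0.171000) → (-0.762950, 1.840150)
1.350000: (-0.762950, 1.840150); f=(-3.133256, 1.403942) → (-1.859590, 2.331530)
(x_1(1.7), x_2(1.7)) ≈ (-1.8596, 2.3315)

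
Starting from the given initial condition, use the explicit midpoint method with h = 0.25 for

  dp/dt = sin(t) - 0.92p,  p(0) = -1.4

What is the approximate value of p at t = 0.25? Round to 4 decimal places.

Midpoint: k1 = f(t_n, p_n); k2 = f(t_n + h/2, p_n + (h/2)·k1); p_{n+1} = p_n + h·k2.
t=0.000000, p=-1.400000:
  k1 = f(0.000000, -1.400000) = 1.288000
  k2 = f(0.125000, -1.239000) = 1.264555
  p ← -1.400000 + 0.25·1.264555 = -1.083861
p(0.25) ≈ -1.0839

-1.0839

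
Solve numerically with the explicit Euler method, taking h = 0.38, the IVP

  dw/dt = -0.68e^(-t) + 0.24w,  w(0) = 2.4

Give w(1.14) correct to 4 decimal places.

2.4970

Euler: w_{n+1} = w_n + h·f(t_n, w_n).
t=0.000000, w=2.400000: f=-0.104000 → w ← 2.400000 + 0.38·(-0.104000) = 2.360480
t=0.380000, w=2.360480: f=0.101489 → w ← 2.360480 + 0.38·0.101489 = 2.399046
t=0.760000, w=2.399046: f=0.257758 → w ← 2.399046 + 0.38·0.257758 = 2.496994
w(1.14) ≈ 2.4970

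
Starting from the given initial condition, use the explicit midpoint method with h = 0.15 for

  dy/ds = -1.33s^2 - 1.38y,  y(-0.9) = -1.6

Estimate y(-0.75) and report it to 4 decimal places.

Midpoint: k1 = f(s_n, y_n); k2 = f(s_n + h/2, y_n + (h/2)·k1); y_{n+1} = y_n + h·k2.
s=-0.900000, y=-1.600000:
  k1 = f(-0.900000, -1.600000) = 1.130700
  k2 = f(-0.825000, -1.515198) = 1.185741
  y ← -1.600000 + 0.15·1.185741 = -1.422139
y(-0.75) ≈ -1.4221

-1.4221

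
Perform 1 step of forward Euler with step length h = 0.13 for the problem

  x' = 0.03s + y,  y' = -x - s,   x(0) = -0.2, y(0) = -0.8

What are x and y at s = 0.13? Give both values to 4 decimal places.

-0.3040, -0.7740

Euler on (x,y): x_{n+1} = x_n + h·x', y_{n+1} = y_n + h·y'.
0.000000: (-0.200000, -0.800000); f=(-0.800000, 0.200000) → (-0.304000, -0.774000)
(x(0.13), y(0.13)) ≈ (-0.3040, -0.7740)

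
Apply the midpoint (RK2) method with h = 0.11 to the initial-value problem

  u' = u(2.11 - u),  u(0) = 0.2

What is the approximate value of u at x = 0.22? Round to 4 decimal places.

Midpoint: k1 = f(x_n, u_n); k2 = f(x_n + h/2, u_n + (h/2)·k1); u_{n+1} = u_n + h·k2.
x=0.000000, u=0.200000:
  k1 = f(0.000000, 0.200000) = 0.382000
  k2 = f(0.055000, 0.221010) = 0.417486
  u ← 0.200000 + 0.11·0.417486 = 0.245923
x=0.110000, u=0.245923:
  k1 = f(0.110000, 0.245923) = 0.458420
  k2 = f(0.165000, 0.271137) = 0.498583
  u ← 0.245923 + 0.11·0.498583 = 0.300768
u(0.22) ≈ 0.3008

0.3008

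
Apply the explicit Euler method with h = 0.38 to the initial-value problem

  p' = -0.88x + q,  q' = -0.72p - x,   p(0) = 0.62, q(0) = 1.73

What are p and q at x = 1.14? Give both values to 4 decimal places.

1.8944, 0.3007

Euler on (p,q): p_{n+1} = p_n + h·p', q_{n+1} = q_n + h·q'.
0.000000: (0.620000, 1.730000); f=(1.730000, -0.446400) → (1.277400, 1.560368)
0.380000: (1.277400, 1.560368); f=(1.225968, -1.299728) → (1.743268, 1.066471)
0.760000: (1.743268, 1.066471); f=(0.397671, -2.015153) → (1.894383, 0.300713)
(p(1.14), q(1.14)) ≈ (1.8944, 0.3007)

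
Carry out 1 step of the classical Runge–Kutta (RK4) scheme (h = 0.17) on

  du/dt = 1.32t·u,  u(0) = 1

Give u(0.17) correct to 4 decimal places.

RK4: k1 = f(t_n, u_n); k2 = f(t_n + h/2, u_n + (h/2)·k1); k3 = f(t_n + h/2, u_n + (h/2)·k2); k4 = f(t_n + h, u_n + h·k3); u_{n+1} = u_n + (h/6)·(k1 + 2k2 + 2k3 + k4).
t=0.000000, u=1.000000:
  k1 = f(0.000000, 1.000000) = 0.000000
  k2 = f(0.085000, 1.000000) = 0.112200
  k3 = f(0.085000, 1.009537) = 0.113270
  k4 = f(0.170000, 1.019256) = 0.228721
  u ← 1.000000 + (0.17/6)·(k1 + 2k2 + 2k3 + k4) = 1.019257
u(0.17) ≈ 1.0193

1.0193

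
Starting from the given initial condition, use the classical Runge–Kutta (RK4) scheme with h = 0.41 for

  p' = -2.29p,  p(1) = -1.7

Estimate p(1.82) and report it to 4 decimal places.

-0.2670

RK4: k1 = f(x_n, p_n); k2 = f(x_n + h/2, p_n + (h/2)·k1); k3 = f(x_n + h/2, p_n + (h/2)·k2); k4 = f(x_n + h, p_n + h·k3); p_{n+1} = p_n + (h/6)·(k1 + 2k2 + 2k3 + k4).
x=1.000000, p=-1.700000:
  k1 = f(1.000000, -1.700000) = 3.893000
  k2 = f(1.205000, -0.901935) = 2.065431
  k3 = f(1.205000, -1.276587) = 2.923383
  k4 = f(1.410000, -0.501413) = 1.148235
  p ← -1.700000 + (0.41/6)·(k1 + 2k2 + 2k3 + k4) = -0.673711
x=1.410000, p=-0.673711:
  k1 = f(1.410000, -0.673711) = 1.542798
  k2 = f(1.615000, -0.357437) = 0.818532
  k3 = f(1.615000, -0.505912) = 1.158538
  k4 = f(1.820000, -0.198710) = 0.455046
  p ← -0.673711 + (0.41/6)·(k1 + 2k2 + 2k3 + k4) = -0.266992
p(1.82) ≈ -0.2670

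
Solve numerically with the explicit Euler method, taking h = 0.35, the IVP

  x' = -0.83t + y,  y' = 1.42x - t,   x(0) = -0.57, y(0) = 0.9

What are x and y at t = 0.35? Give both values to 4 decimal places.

-0.2550, 0.6167

Euler on (x,y): x_{n+1} = x_n + h·x', y_{n+1} = y_n + h·y'.
0.000000: (-0.570000, 0.900000); f=(0.900000, -0.809400) → (-0.255000, 0.616710)
(x(0.35), y(0.35)) ≈ (-0.2550, 0.6167)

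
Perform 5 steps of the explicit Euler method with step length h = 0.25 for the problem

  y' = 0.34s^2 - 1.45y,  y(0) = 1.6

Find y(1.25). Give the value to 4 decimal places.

Euler: y_{n+1} = y_n + h·f(s_n, y_n).
s=0.000000, y=1.600000: f=-2.320000 → y ← 1.600000 + 0.25·(-2.320000) = 1.020000
s=0.250000, y=1.020000: f=-1.457750 → y ← 1.020000 + 0.25·(-1.457750) = 0.655563
s=0.500000, y=0.655563: f=-0.865566 → y ← 0.655563 + 0.25·(-0.865566) = 0.439171
s=0.750000, y=0.439171: f=-0.445548 → y ← 0.439171 + 0.25·(-0.445548) = 0.327784
s=1.000000, y=0.327784: f=-0.135287 → y ← 0.327784 + 0.25·(-0.135287) = 0.293962
y(1.25) ≈ 0.2940

0.2940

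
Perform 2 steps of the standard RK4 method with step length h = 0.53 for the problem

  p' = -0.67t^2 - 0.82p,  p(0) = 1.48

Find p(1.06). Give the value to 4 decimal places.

0.4036

RK4: k1 = f(t_n, p_n); k2 = f(t_n + h/2, p_n + (h/2)·k1); k3 = f(t_n + h/2, p_n + (h/2)·k2); k4 = f(t_n + h, p_n + h·k3); p_{n+1} = p_n + (h/6)·(k1 + 2k2 + 2k3 + k4).
t=0.000000, p=1.480000:
  k1 = f(0.000000, 1.480000) = -1.213600
  k2 = f(0.265000, 1.158396) = -0.996935
  k3 = f(0.265000, 1.215812) = -1.044017
  k4 = f(0.530000, 0.926671) = -0.948073
  p ← 1.480000 + (0.53/6)·(k1 + 2k2 + 2k3 + k4) = 0.928484
t=0.530000, p=0.928484:
  k1 = f(0.530000, 0.928484) = -0.949560
  k2 = f(0.795000, 0.676851) = -0.978474
  k3 = f(0.795000, 0.669188) = -0.972191
  k4 = f(1.060000, 0.413223) = -1.091655
  p ← 0.928484 + (0.53/6)·(k1 + 2k2 + 2k3 + k4) = 0.403559
p(1.06) ≈ 0.4036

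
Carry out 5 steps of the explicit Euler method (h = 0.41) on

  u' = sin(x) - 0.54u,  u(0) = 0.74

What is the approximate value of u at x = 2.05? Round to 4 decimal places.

1.1805

Euler: u_{n+1} = u_n + h·f(x_n, u_n).
x=0.000000, u=0.740000: f=-0.399600 → u ← 0.740000 + 0.41·(-0.399600) = 0.576164
x=0.410000, u=0.576164: f=0.087481 → u ← 0.576164 + 0.41·0.087481 = 0.612031
x=0.820000, u=0.612031: f=0.400649 → u ← 0.612031 + 0.41·0.400649 = 0.776297
x=1.230000, u=0.776297: f=0.523288 → u ← 0.776297 + 0.41·0.523288 = 0.990845
x=1.640000, u=0.990845: f=0.462550 → u ← 0.990845 + 0.41·0.462550 = 1.180491
u(2.05) ≈ 1.1805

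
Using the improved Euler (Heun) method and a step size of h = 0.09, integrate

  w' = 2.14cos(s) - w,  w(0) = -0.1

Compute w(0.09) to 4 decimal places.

Heun: k1 = f(s_n, w_n); k2 = f(s_n + h, w_n + h·k1); w_{n+1} = w_n + (h/2)·(k1 + k2).
s=0.000000, w=-0.100000:
  k1 = f(0.000000, -0.100000) = 2.240000
  k2 = f(0.090000, 0.101600) = 2.029739
  w ← -0.100000 + (0.09/2)·(2.240000 + 2.029739) = 0.092138
w(0.09) ≈ 0.0921

0.0921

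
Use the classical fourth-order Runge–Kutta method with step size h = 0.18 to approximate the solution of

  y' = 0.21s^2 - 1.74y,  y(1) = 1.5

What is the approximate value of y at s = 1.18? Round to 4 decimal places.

RK4: k1 = f(s_n, y_n); k2 = f(s_n + h/2, y_n + (h/2)·k1); k3 = f(s_n + h/2, y_n + (h/2)·k2); k4 = f(s_n + h, y_n + h·k3); y_{n+1} = y_n + (h/6)·(k1 + 2k2 + 2k3 + k4).
s=1.000000, y=1.500000:
  k1 = f(1.000000, 1.500000) = -2.400000
  k2 = f(1.090000, 1.284000) = -1.984659
  k3 = f(1.090000, 1.321381) = -2.049701
  k4 = f(1.180000, 1.131054) = -1.675630
  y ← 1.500000 + (0.18/6)·(k1 + 2k2 + 2k3 + k4) = 1.135669
y(1.18) ≈ 1.1357

1.1357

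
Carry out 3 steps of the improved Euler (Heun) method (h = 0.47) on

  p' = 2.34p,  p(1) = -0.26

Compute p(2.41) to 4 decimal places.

Heun: k1 = f(s_n, p_n); k2 = f(s_n + h, p_n + h·k1); p_{n+1} = p_n + (h/2)·(k1 + k2).
s=1.000000, p=-0.260000:
  k1 = f(1.000000, -0.260000) = -0.608400
  k2 = f(1.470000, -0.545948) = -1.277518
  p ← -0.260000 + (0.47/2)·(-0.608400 + (-1.277518)) = -0.703191
s=1.470000, p=-0.703191:
  k1 = f(1.470000, -0.703191) = -1.645466
  k2 = f(1.940000, -1.476560) = -3.455151
  p ← -0.703191 + (0.47/2)·(-1.645466 + (-3.455151)) = -1.901836
s=1.940000, p=-1.901836:
  k1 = f(1.940000, -1.901836) = -4.450296
  k2 = f(2.410000, -3.993475) = -9.344731
  p ← -1.901836 + (0.47/2)·(-4.450296 + (-9.344731)) = -5.143667
p(2.41) ≈ -5.1437

-5.1437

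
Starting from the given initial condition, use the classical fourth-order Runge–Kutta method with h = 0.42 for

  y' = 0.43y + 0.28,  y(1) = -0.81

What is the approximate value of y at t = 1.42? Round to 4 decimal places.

-0.8414

RK4: k1 = f(t_n, y_n); k2 = f(t_n + h/2, y_n + (h/2)·k1); k3 = f(t_n + h/2, y_n + (h/2)·k2); k4 = f(t_n + h, y_n + h·k3); y_{n+1} = y_n + (h/6)·(k1 + 2k2 + 2k3 + k4).
t=1.000000, y=-0.810000:
  k1 = f(1.000000, -0.810000) = -0.068300
  k2 = f(1.210000, -0.824343) = -0.074467
  k3 = f(1.210000, -0.825638) = -0.075024
  k4 = f(1.420000, -0.841510) = -0.081849
  y ← -0.810000 + (0.42/6)·(k1 + 2k2 + 2k3 + k4) = -0.841439
y(1.42) ≈ -0.8414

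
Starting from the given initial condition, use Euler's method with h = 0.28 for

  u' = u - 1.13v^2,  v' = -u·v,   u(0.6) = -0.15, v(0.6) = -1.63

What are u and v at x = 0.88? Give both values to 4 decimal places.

Euler on (u,v): u_{n+1} = u_n + h·u', v_{n+1} = v_n + h·v'.
0.600000: (-0.150000, -1.630000); f=(-3.152297, -0.244500) → (-1.032643, -1.698460)
(u(0.88), v(0.88)) ≈ (-1.0326, -1.6985)

-1.0326, -1.6985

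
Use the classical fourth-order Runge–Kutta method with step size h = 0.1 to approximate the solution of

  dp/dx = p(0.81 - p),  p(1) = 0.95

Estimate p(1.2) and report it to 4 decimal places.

0.9261

RK4: k1 = f(x_n, p_n); k2 = f(x_n + h/2, p_n + (h/2)·k1); k3 = f(x_n + h/2, p_n + (h/2)·k2); k4 = f(x_n + h, p_n + h·k3); p_{n+1} = p_n + (h/6)·(k1 + 2k2 + 2k3 + k4).
x=1.000000, p=0.950000:
  k1 = f(1.000000, 0.950000) = -0.133000
  k2 = f(1.050000, 0.943350) = -0.125796
  k3 = f(1.050000, 0.943710) = -0.126184
  k4 = f(1.100000, 0.937382) = -0.119405
  p ← 0.950000 + (0.1/6)·(k1 + 2k2 + 2k3 + k4) = 0.937394
x=1.100000, p=0.937394:
  k1 = f(1.100000, 0.937394) = -0.119418
  k2 = f(1.150000, 0.931423) = -0.113096
  k3 = f(1.150000, 0.931739) = -0.113429
  k4 = f(1.200000, 0.926051) = -0.107469
  p ← 0.937394 + (0.1/6)·(k1 + 2k2 + 2k3 + k4) = 0.926062
p(1.2) ≈ 0.9261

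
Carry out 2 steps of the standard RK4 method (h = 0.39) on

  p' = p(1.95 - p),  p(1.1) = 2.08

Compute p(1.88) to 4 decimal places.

RK4: k1 = f(x_n, p_n); k2 = f(x_n + h/2, p_n + (h/2)·k1); k3 = f(x_n + h/2, p_n + (h/2)·k2); k4 = f(x_n + h, p_n + h·k3); p_{n+1} = p_n + (h/6)·(k1 + 2k2 + 2k3 + k4).
x=1.100000, p=2.080000:
  k1 = f(1.100000, 2.080000) = -0.270400
  k2 = f(1.295000, 2.027272) = -0.156651
  k3 = f(1.295000, 2.049453) = -0.203824
  k4 = f(1.490000, 2.000509) = -0.101043
  p ← 2.080000 + (0.39/6)·(k1 + 2k2 + 2k3 + k4) = 2.008994
x=1.490000, p=2.008994:
  k1 = f(1.490000, 2.008994) = -0.118519
  k2 = f(1.685000, 1.985883) = -0.071260
  k3 = f(1.685000, 1.995099) = -0.089976
  k4 = f(1.880000, 1.973904) = -0.047183
  p ← 2.008994 + (0.39/6)·(k1 + 2k2 + 2k3 + k4) = 1.977263
p(1.88) ≈ 1.9773

1.9773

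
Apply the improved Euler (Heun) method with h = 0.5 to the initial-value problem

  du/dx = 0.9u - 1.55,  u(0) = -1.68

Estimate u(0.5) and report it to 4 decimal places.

Heun: k1 = f(x_n, u_n); k2 = f(x_n + h, u_n + h·k1); u_{n+1} = u_n + (h/2)·(k1 + k2).
x=0.000000, u=-1.680000:
  k1 = f(0.000000, -1.680000) = -3.062000
  k2 = f(0.500000, -3.211000) = -4.439900
  u ← -1.680000 + (0.5/2)·(-3.062000 + (-4.439900)) = -3.555475
u(0.5) ≈ -3.5555

-3.5555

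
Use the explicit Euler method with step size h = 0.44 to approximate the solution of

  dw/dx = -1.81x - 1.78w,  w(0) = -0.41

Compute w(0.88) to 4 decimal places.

Euler: w_{n+1} = w_n + h·f(x_n, w_n).
x=0.000000, w=-0.410000: f=0.729800 → w ← -0.410000 + 0.44·0.729800 = -0.088888
x=0.440000, w=-0.088888: f=-0.638179 → w ← -0.088888 + 0.44·(-0.638179) = -0.369687
w(0.88) ≈ -0.3697

-0.3697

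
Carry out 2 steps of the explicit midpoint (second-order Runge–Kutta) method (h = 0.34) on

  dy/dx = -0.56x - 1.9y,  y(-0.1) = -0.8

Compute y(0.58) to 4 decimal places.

-0.3275

Midpoint: k1 = f(x_n, y_n); k2 = f(x_n + h/2, y_n + (h/2)·k1); y_{n+1} = y_n + h·k2.
x=-0.100000, y=-0.800000:
  k1 = f(-0.100000, -0.800000) = 1.576000
  k2 = f(0.070000, -0.532080) = 0.971752
  y ← -0.800000 + 0.34·0.971752 = -0.469604
x=0.240000, y=-0.469604:
  k1 = f(0.240000, -0.469604) = 0.757848
  k2 = f(0.410000, -0.340770) = 0.417863
  y ← -0.469604 + 0.34·0.417863 = -0.327531
y(0.58) ≈ -0.3275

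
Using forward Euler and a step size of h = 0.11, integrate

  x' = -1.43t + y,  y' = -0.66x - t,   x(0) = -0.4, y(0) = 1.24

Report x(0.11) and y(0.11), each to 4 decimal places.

Euler on (x,y): x_{n+1} = x_n + h·x', y_{n+1} = y_n + h·y'.
0.000000: (-0.400000, 1.240000); f=(1.240000, 0.264000) → (-0.263600, 1.269040)
(x(0.11), y(0.11)) ≈ (-0.2636, 1.2690)

-0.2636, 1.2690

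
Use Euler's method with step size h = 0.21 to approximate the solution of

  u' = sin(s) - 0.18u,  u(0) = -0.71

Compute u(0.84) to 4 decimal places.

Euler: u_{n+1} = u_n + h·f(s_n, u_n).
s=0.000000, u=-0.710000: f=0.127800 → u ← -0.710000 + 0.21·0.127800 = -0.683162
s=0.210000, u=-0.683162: f=0.331429 → u ← -0.683162 + 0.21·0.331429 = -0.613562
s=0.420000, u=-0.613562: f=0.518202 → u ← -0.613562 + 0.21·0.518202 = -0.504740
s=0.630000, u=-0.504740: f=0.679998 → u ← -0.504740 + 0.21·0.679998 = -0.361940
u(0.84) ≈ -0.3619

-0.3619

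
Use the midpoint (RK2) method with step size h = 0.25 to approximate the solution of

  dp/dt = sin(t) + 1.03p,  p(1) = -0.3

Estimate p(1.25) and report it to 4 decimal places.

-0.1345

Midpoint: k1 = f(t_n, p_n); k2 = f(t_n + h/2, p_n + (h/2)·k1); p_{n+1} = p_n + h·k2.
t=1.000000, p=-0.300000:
  k1 = f(1.000000, -0.300000) = 0.532471
  k2 = f(1.125000, -0.233441) = 0.661823
  p ← -0.300000 + 0.25·0.661823 = -0.134544
p(1.25) ≈ -0.1345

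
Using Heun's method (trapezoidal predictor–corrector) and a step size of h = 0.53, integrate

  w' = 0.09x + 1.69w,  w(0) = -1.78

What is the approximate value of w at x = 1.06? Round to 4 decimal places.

Heun: k1 = f(x_n, w_n); k2 = f(x_n + h, w_n + h·k1); w_{n+1} = w_n + (h/2)·(k1 + k2).
x=0.000000, w=-1.780000:
  k1 = f(0.000000, -1.780000) = -3.008200
  k2 = f(0.530000, -3.374346) = -5.654945
  w ← -1.780000 + (0.53/2)·(-3.008200 + (-5.654945)) = -4.075733
x=0.530000, w=-4.075733:
  k1 = f(0.530000, -4.075733) = -6.840289
  k2 = f(1.060000, -7.701087) = -12.919437
  w ← -4.075733 + (0.53/2)·(-6.840289 + (-12.919437)) = -9.312061
w(1.06) ≈ -9.3121

-9.3121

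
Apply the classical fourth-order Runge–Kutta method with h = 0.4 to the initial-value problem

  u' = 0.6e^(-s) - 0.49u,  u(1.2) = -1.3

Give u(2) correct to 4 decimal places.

RK4: k1 = f(s_n, u_n); k2 = f(s_n + h/2, u_n + (h/2)·k1); k3 = f(s_n + h/2, u_n + (h/2)·k2); k4 = f(s_n + h, u_n + h·k3); u_{n+1} = u_n + (h/6)·(k1 + 2k2 + 2k3 + k4).
s=1.200000, u=-1.300000:
  k1 = f(1.200000, -1.300000) = 0.817717
  k2 = f(1.400000, -1.136457) = 0.704822
  k3 = f(1.400000, -1.159036) = 0.715886
  k4 = f(1.600000, -1.013646) = 0.617824
  u ← -1.300000 + (0.4/6)·(k1 + 2k2 + 2k3 + k4) = -1.014870
s=1.600000, u=-1.014870:
  k1 = f(1.600000, -1.014870) = 0.618424
  k2 = f(1.800000, -0.891185) = 0.535860
  k3 = f(1.800000, -0.907698) = 0.543951
  k4 = f(2.000000, -0.797289) = 0.471873
  u ← -1.014870 + (0.4/6)·(k1 + 2k2 + 2k3 + k4) = -0.798208
u(2) ≈ -0.7982

-0.7982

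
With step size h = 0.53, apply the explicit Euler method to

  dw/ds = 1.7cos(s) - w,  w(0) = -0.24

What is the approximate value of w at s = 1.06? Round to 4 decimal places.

1.1478

Euler: w_{n+1} = w_n + h·f(s_n, w_n).
s=0.000000, w=-0.240000: f=1.940000 → w ← -0.240000 + 0.53·1.940000 = 0.788200
s=0.530000, w=0.788200: f=0.678572 → w ← 0.788200 + 0.53·0.678572 = 1.147843
w(1.06) ≈ 1.1478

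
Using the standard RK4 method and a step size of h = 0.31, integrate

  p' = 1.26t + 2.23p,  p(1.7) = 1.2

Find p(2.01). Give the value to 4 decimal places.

RK4: k1 = f(t_n, p_n); k2 = f(t_n + h/2, p_n + (h/2)·k1); k3 = f(t_n + h/2, p_n + (h/2)·k2); k4 = f(t_n + h, p_n + h·k3); p_{n+1} = p_n + (h/6)·(k1 + 2k2 + 2k3 + k4).
t=1.700000, p=1.200000:
  k1 = f(1.700000, 1.200000) = 4.818000
  k2 = f(1.855000, 1.946790) = 6.678642
  k3 = f(1.855000, 2.235189) = 7.321773
  k4 = f(2.010000, 3.469749) = 10.270141
  p ← 1.200000 + (0.31/6)·(k1 + 2k2 + 2k3 + k4) = 3.426263
p(2.01) ≈ 3.4263

3.4263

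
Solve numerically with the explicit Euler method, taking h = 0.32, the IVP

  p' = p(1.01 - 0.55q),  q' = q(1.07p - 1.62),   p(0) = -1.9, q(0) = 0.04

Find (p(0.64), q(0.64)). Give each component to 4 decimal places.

-3.3119, 0.0025

Euler on (p,q): p_{n+1} = p_n + h·p', q_{n+1} = q_n + h·q'.
0.000000: (-1.900000, 0.040000); f=(-1.877200, -0.146120) → (-2.500704, -0.006758)
0.320000: (-2.500704, -0.006758); f=(-2.535006, 0.029032) → (-3.311906, 0.002532)
(p(0.64), q(0.64)) ≈ (-3.3119, 0.0025)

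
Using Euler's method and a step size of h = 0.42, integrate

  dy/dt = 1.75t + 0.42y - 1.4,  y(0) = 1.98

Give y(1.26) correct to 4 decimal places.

2.1106

Euler: y_{n+1} = y_n + h·f(t_n, y_n).
t=0.000000, y=1.980000: f=-0.568400 → y ← 1.980000 + 0.42·(-0.568400) = 1.741272
t=0.420000, y=1.741272: f=0.066334 → y ← 1.741272 + 0.42·0.066334 = 1.769132
t=0.840000, y=1.769132: f=0.813036 → y ← 1.769132 + 0.42·0.813036 = 2.110607
y(1.26) ≈ 2.1106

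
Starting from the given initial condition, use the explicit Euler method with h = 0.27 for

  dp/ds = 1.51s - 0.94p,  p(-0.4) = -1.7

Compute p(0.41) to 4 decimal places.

-0.7796

Euler: p_{n+1} = p_n + h·f(s_n, p_n).
s=-0.400000, p=-1.700000: f=0.994000 → p ← -1.700000 + 0.27·0.994000 = -1.431620
s=-0.130000, p=-1.431620: f=1.149423 → p ← -1.431620 + 0.27·1.149423 = -1.121276
s=0.140000, p=-1.121276: f=1.265399 → p ← -1.121276 + 0.27·1.265399 = -0.779618
p(0.41) ≈ -0.7796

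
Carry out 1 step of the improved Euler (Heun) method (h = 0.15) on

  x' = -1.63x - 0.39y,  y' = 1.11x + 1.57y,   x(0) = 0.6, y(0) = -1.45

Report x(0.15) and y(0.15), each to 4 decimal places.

Heun on (x,y): k1 = f(t_n, state_n); k2 = f(t_n + h, state_n + h·k1); state_{n+1} = state_n + (h/2)·(k1 + k2).
0.000000: (0.600000, -1.450000)
  k1 = (-0.412500, -1.610500)
  predictor → (0.538125, -1.691575)
  k2 = (-0.217429, -2.058454)
  → (0.552755, -1.725172)
(x(0.15), y(0.15)) ≈ (0.5528, -1.7252)

0.5528, -1.7252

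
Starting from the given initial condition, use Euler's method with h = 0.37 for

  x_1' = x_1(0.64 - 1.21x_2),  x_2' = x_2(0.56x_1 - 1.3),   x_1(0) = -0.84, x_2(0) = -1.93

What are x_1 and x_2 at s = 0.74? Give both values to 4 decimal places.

-2.7086, -0.1021

Euler on (x_1,x_2): x_1_{n+1} = x_1_n + h·x_1', x_2_{n+1} = x_2_n + h·x_2'.
0.000000: (-0.840000, -1.930000); f=(-2.499252, 3.416872) → (-1.764723, -0.665757)
0.370000: (-1.764723, -0.665757); f=(-2.551025, 1.523416) → (-2.708602, -0.102093)
(x_1(0.74), x_2(0.74)) ≈ (-2.7086, -0.1021)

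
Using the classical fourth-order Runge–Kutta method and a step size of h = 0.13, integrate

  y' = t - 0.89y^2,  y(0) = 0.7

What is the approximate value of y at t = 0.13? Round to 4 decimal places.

RK4: k1 = f(t_n, y_n); k2 = f(t_n + h/2, y_n + (h/2)·k1); k3 = f(t_n + h/2, y_n + (h/2)·k2); k4 = f(t_n + h, y_n + h·k3); y_{n+1} = y_n + (h/6)·(k1 + 2k2 + 2k3 + k4).
t=0.000000, y=0.700000:
  k1 = f(0.000000, 0.700000) = -0.436100
  k2 = f(0.065000, 0.671653) = -0.336495
  k3 = f(0.065000, 0.678128) = -0.344273
  k4 = f(0.130000, 0.655245) = -0.252117
  y ← 0.700000 + (0.13/6)·(k1 + 2k2 + 2k3 + k4) = 0.655589
y(0.13) ≈ 0.6556

0.6556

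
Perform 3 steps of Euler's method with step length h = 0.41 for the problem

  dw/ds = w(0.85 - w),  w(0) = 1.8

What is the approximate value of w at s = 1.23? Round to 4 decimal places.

0.9314

Euler: w_{n+1} = w_n + h·f(s_n, w_n).
s=0.000000, w=1.800000: f=-1.710000 → w ← 1.800000 + 0.41·(-1.710000) = 1.098900
s=0.410000, w=1.098900: f=-0.273516 → w ← 1.098900 + 0.41·(-0.273516) = 0.986758
s=0.820000, w=0.986758: f=-0.134947 → w ← 0.986758 + 0.41·(-0.134947) = 0.931430
w(1.23) ≈ 0.9314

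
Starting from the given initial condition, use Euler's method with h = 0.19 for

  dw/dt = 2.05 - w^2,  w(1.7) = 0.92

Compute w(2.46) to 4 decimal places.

Euler: w_{n+1} = w_n + h·f(t_n, w_n).
t=1.700000, w=0.920000: f=1.203600 → w ← 0.920000 + 0.19·1.203600 = 1.148684
t=1.890000, w=1.148684: f=0.730525 → w ← 1.148684 + 0.19·0.730525 = 1.287484
t=2.080000, w=1.287484: f=0.392386 → w ← 1.287484 + 0.19·0.392386 = 1.362037
t=2.270000, w=1.362037: f=0.194855 → w ← 1.362037 + 0.19·0.194855 = 1.399059
w(2.46) ≈ 1.3991

1.3991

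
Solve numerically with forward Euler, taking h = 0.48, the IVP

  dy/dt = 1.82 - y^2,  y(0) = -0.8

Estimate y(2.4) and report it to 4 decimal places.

Euler: y_{n+1} = y_n + h·f(t_n, y_n).
t=0.000000, y=-0.800000: f=1.180000 → y ← -0.800000 + 0.48·1.180000 = -0.233600
t=0.480000, y=-0.233600: f=1.765431 → y ← -0.233600 + 0.48·1.765431 = 0.613807
t=0.960000, y=0.613807: f=1.443241 → y ← 0.613807 + 0.48·1.443241 = 1.306563
t=1.440000, y=1.306563: f=0.112894 → y ← 1.306563 + 0.48·0.112894 = 1.360752
t=1.920000, y=1.360752: f=-0.031645 → y ← 1.360752 + 0.48·(-0.031645) = 1.345562
y(2.4) ≈ 1.3456

1.3456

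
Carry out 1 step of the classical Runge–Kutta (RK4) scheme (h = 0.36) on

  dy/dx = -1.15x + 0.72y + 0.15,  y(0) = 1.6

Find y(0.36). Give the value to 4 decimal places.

2.0537

RK4: k1 = f(x_n, y_n); k2 = f(x_n + h/2, y_n + (h/2)·k1); k3 = f(x_n + h/2, y_n + (h/2)·k2); k4 = f(x_n + h, y_n + h·k3); y_{n+1} = y_n + (h/6)·(k1 + 2k2 + 2k3 + k4).
x=0.000000, y=1.600000:
  k1 = f(0.000000, 1.600000) = 1.302000
  k2 = f(0.180000, 1.834360) = 1.263739
  k3 = f(0.180000, 1.827473) = 1.258781
  k4 = f(0.360000, 2.053161) = 1.214276
  y ← 1.600000 + (0.36/6)·(k1 + 2k2 + 2k3 + k4) = 2.053679
y(0.36) ≈ 2.0537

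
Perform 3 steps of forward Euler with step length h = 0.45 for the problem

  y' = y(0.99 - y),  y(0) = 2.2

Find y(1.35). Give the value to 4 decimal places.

Euler: y_{n+1} = y_n + h·f(s_n, y_n).
s=0.000000, y=2.200000: f=-2.662000 → y ← 2.200000 + 0.45·(-2.662000) = 1.002100
s=0.450000, y=1.002100: f=-0.012125 → y ← 1.002100 + 0.45·(-0.012125) = 0.996644
s=0.900000, y=0.996644: f=-0.006621 → y ← 0.996644 + 0.45·(-0.006621) = 0.993664
y(1.35) ≈ 0.9937

0.9937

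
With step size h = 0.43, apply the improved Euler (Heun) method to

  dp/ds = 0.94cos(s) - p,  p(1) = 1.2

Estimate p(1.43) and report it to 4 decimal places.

Heun: k1 = f(s_n, p_n); k2 = f(s_n + h, p_n + h·k1); p_{n+1} = p_n + (h/2)·(k1 + k2).
s=1.000000, p=1.200000:
  k1 = f(1.000000, 1.200000) = -0.692116
  k2 = f(1.430000, 0.902390) = -0.770478
  p ← 1.200000 + (0.43/2)·(-0.692116 + (-0.770478)) = 0.885542
p(1.43) ≈ 0.8855

0.8855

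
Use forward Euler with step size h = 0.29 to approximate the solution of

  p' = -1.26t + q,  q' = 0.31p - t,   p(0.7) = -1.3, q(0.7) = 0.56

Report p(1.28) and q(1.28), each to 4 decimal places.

Euler on (p,q): p_{n+1} = p_n + h·p', q_{n+1} = q_n + h·q'.
0.700000: (-1.300000, 0.560000); f=(-0.322000, -1.103000) → (-1.393380, 0.240130)
0.990000: (-1.393380, 0.240130); f=(-1.007270, -1.421948) → (-1.685488, -0.172235)
(p(1.28), q(1.28)) ≈ (-1.6855, -0.1722)

-1.6855, -0.1722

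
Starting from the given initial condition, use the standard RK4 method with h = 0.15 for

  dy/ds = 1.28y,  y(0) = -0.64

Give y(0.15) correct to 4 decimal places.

RK4: k1 = f(s_n, y_n); k2 = f(s_n + h/2, y_n + (h/2)·k1); k3 = f(s_n + h/2, y_n + (h/2)·k2); k4 = f(s_n + h, y_n + h·k3); y_{n+1} = y_n + (h/6)·(k1 + 2k2 + 2k3 + k4).
s=0.000000, y=-0.640000:
  k1 = f(0.000000, -0.640000) = -0.819200
  k2 = f(0.075000, -0.701440) = -0.897843
  k3 = f(0.075000, -0.707338) = -0.905393
  k4 = f(0.150000, -0.775809) = -0.993035
  y ← -0.640000 + (0.15/6)·(k1 + 2k2 + 2k3 + k4) = -0.775468
y(0.15) ≈ -0.7755

-0.7755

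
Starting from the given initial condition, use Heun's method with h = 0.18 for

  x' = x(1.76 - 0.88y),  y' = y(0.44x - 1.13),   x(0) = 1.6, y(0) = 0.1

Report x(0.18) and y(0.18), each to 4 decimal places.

2.1553, 0.0944

Heun on (x,y): k1 = f(t_n, state_n); k2 = f(t_n + h, state_n + h·k1); state_{n+1} = state_n + (h/2)·(k1 + k2).
0.000000: (1.600000, 0.100000)
  k1 = (2.675200, -0.042600)
  predictor → (2.081536, 0.092332)
  k2 = (3.494374, -0.019771)
  → (2.155262, 0.094387)
(x(0.18), y(0.18)) ≈ (2.1553, 0.0944)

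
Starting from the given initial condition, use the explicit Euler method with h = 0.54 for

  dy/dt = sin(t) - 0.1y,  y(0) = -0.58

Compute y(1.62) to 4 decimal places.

Euler: y_{n+1} = y_n + h·f(t_n, y_n).
t=0.000000, y=-0.580000: f=0.058000 → y ← -0.580000 + 0.54·0.058000 = -0.548680
t=0.540000, y=-0.548680: f=0.569004 → y ← -0.548680 + 0.54·0.569004 = -0.241418
t=1.080000, y=-0.241418: f=0.906100 → y ← -0.241418 + 0.54·0.906100 = 0.247876
y(1.62) ≈ 0.2479

0.2479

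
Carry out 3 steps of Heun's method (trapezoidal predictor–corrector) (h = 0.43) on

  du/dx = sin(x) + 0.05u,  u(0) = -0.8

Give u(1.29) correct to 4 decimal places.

Heun: k1 = f(x_n, u_n); k2 = f(x_n + h, u_n + h·k1); u_{n+1} = u_n + (h/2)·(k1 + k2).
x=0.000000, u=-0.800000:
  k1 = f(0.000000, -0.800000) = -0.040000
  k2 = f(0.430000, -0.817200) = 0.376011
  u ← -0.800000 + (0.43/2)·(-0.040000 + 0.376011) = -0.727758
x=0.430000, u=-0.727758:
  k1 = f(0.430000, -0.727758) = 0.380483
  k2 = f(0.860000, -0.564150) = 0.729635
  u ← -0.727758 + (0.43/2)·(0.380483 + 0.729635) = -0.489082
x=0.860000, u=-0.489082:
  k1 = f(0.860000, -0.489082) = 0.733388
  k2 = f(1.290000, -0.173725) = 0.952149
  u ← -0.489082 + (0.43/2)·(0.733388 + 0.952149) = -0.126692
u(1.29) ≈ -0.1267

-0.1267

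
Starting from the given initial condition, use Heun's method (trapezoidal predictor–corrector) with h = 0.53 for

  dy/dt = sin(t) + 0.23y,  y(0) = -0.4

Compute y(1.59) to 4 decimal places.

0.5498

Heun: k1 = f(t_n, y_n); k2 = f(t_n + h, y_n + h·k1); y_{n+1} = y_n + (h/2)·(k1 + k2).
t=0.000000, y=-0.400000:
  k1 = f(0.000000, -0.400000) = -0.092000
  k2 = f(0.530000, -0.448760) = 0.402319
  y ← -0.400000 + (0.53/2)·(-0.092000 + 0.402319) = -0.317766
t=0.530000, y=-0.317766:
  k1 = f(0.530000, -0.317766) = 0.432447
  k2 = f(1.060000, -0.088569) = 0.851985
  y ← -0.317766 + (0.53/2)·(0.432447 + 0.851985) = 0.022609
t=1.060000, y=0.022609:
  k1 = f(1.060000, 0.022609) = 0.877556
  k2 = f(1.590000, 0.487713) = 1.111990
  y ← 0.022609 + (0.53/2)·(0.877556 + 1.111990) = 0.549838
y(1.59) ≈ 0.5498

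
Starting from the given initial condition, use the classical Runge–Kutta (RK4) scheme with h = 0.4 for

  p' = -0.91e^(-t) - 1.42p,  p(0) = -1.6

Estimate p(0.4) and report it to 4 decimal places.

-1.1315

RK4: k1 = f(t_n, p_n); k2 = f(t_n + h/2, p_n + (h/2)·k1); k3 = f(t_n + h/2, p_n + (h/2)·k2); k4 = f(t_n + h, p_n + h·k3); p_{n+1} = p_n + (h/6)·(k1 + 2k2 + 2k3 + k4).
t=0.000000, p=-1.600000:
  k1 = f(0.000000, -1.600000) = 1.362000
  k2 = f(0.200000, -1.327600) = 1.140147
  k3 = f(0.200000, -1.371971) = 1.203153
  k4 = f(0.400000, -1.118739) = 0.978618
  p ← -1.600000 + (0.4/6)·(k1 + 2k2 + 2k3 + k4) = -1.131519
p(0.4) ≈ -1.1315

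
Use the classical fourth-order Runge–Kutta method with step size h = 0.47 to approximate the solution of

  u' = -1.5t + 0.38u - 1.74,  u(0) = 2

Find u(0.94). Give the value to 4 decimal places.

RK4: k1 = f(t_n, u_n); k2 = f(t_n + h/2, u_n + (h/2)·k1); k3 = f(t_n + h/2, u_n + (h/2)·k2); k4 = f(t_n + h, u_n + h·k3); u_{n+1} = u_n + (h/6)·(k1 + 2k2 + 2k3 + k4).
t=0.000000, u=2.000000:
  k1 = f(0.000000, 2.000000) = -0.980000
  k2 = f(0.235000, 1.769700) = -1.420014
  k3 = f(0.235000, 1.666297) = -1.459307
  k4 = f(0.470000, 1.314126) = -1.945632
  u ← 2.000000 + (0.47/6)·(k1 + 2k2 + 2k3 + k4) = 1.319732
t=0.470000, u=1.319732:
  k1 = f(0.470000, 1.319732) = -1.943502
  k2 = f(0.705000, 0.863009) = -2.469557
  k3 = f(0.705000, 0.739386) = -2.516533
  k4 = f(0.940000, 0.136961) = -3.097955
  u ← 1.319732 + (0.47/6)·(k1 + 2k2 + 2k3 + k4) = 0.143664
u(0.94) ≈ 0.1437

0.1437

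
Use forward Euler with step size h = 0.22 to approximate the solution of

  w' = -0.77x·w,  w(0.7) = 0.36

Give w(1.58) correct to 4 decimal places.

0.1663

Euler: w_{n+1} = w_n + h·f(x_n, w_n).
x=0.700000, w=0.360000: f=-0.194040 → w ← 0.360000 + 0.22·(-0.194040) = 0.317311
x=0.920000, w=0.317311: f=-0.224783 → w ← 0.317311 + 0.22·(-0.224783) = 0.267859
x=1.140000, w=0.267859: f=-0.235127 → w ← 0.267859 + 0.22·(-0.235127) = 0.216131
x=1.360000, w=0.216131: f=-0.226332 → w ← 0.216131 + 0.22·(-0.226332) = 0.166338
w(1.58) ≈ 0.1663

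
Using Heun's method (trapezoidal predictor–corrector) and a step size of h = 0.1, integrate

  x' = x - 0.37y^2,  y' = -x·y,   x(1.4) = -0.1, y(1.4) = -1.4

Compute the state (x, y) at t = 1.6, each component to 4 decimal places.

Heun on (x,y): k1 = f(t_n, state_n); k2 = f(t_n + h, state_n + h·k1); state_{n+1} = state_n + (h/2)·(k1 + k2).
1.400000: (-0.100000, -1.400000)
  k1 = (-0.825200, -0.140000)
  predictor → (-0.182520, -1.414000)
  k2 = (-0.922297, -0.258083)
  → (-0.187375, -1.419904)
1.500000: (-0.187375, -1.419904)
  k1 = (-0.933342, -0.266054)
  predictor → (-0.280709, -1.446510)
  k2 = (-1.054893, -0.406048)
  → (-0.286787, -1.453509)
(x(1.6), y(1.6)) ≈ (-0.2868, -1.4535)

-0.2868, -1.4535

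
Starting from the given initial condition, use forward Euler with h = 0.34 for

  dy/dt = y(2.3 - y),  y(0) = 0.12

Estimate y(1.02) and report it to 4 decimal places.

Euler: y_{n+1} = y_n + h·f(t_n, y_n).
t=0.000000, y=0.120000: f=0.261600 → y ← 0.120000 + 0.34·0.261600 = 0.208944
t=0.340000, y=0.208944: f=0.436914 → y ← 0.208944 + 0.34·0.436914 = 0.357495
t=0.680000, y=0.357495: f=0.694435 → y ← 0.357495 + 0.34·0.694435 = 0.593603
y(1.02) ≈ 0.5936

0.5936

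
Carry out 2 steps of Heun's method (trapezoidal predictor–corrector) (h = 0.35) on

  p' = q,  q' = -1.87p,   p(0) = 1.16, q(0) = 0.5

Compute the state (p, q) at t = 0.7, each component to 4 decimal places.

Heun on (p,q): k1 = f(t_n, state_n); k2 = f(t_n + h, state_n + h·k1); state_{n+1} = state_n + (h/2)·(k1 + k2).
0.000000: (1.160000, 0.500000)
  k1 = (0.500000, -2.169200)
  predictor → (1.335000, -0.259220)
  k2 = (-0.259220, -2.496450)
  → (1.202136, -0.316489)
0.350000: (1.202136, -0.316489)
  k1 = (-0.316489, -2.247995)
  predictor → (1.091365, -1.103287)
  k2 = (-1.103287, -2.040853)
  → (0.953676, -1.067037)
(p(0.7), q(0.7)) ≈ (0.9537, -1.0670)

0.9537, -1.0670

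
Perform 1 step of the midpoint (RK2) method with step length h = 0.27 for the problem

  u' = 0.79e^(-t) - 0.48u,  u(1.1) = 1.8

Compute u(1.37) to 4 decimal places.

Midpoint: k1 = f(t_n, u_n); k2 = f(t_n + h/2, u_n + (h/2)·k1); u_{n+1} = u_n + h·k2.
t=1.100000, u=1.800000:
  k1 = f(1.100000, 1.800000) = -0.601032
  k2 = f(1.235000, 1.718861) = -0.595294
  u ← 1.800000 + 0.27·(-0.595294) = 1.639271
u(1.37) ≈ 1.6393

1.6393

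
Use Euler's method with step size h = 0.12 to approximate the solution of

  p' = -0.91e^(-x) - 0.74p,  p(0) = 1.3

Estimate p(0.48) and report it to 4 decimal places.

0.5787

Euler: p_{n+1} = p_n + h·f(x_n, p_n).
x=0.000000, p=1.300000: f=-1.872000 → p ← 1.300000 + 0.12·(-1.872000) = 1.075360
x=0.120000, p=1.075360: f=-1.602864 → p ← 1.075360 + 0.12·(-1.602864) = 0.883016
x=0.240000, p=0.883016: f=-1.369263 → p ← 0.883016 + 0.12·(-1.369263) = 0.718705
x=0.360000, p=0.718705: f=-1.166727 → p ← 0.718705 + 0.12·(-1.166727) = 0.578697
p(0.48) ≈ 0.5787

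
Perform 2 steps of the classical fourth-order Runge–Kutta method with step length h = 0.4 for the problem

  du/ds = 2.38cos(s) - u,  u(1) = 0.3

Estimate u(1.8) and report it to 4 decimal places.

0.2842

RK4: k1 = f(s_n, u_n); k2 = f(s_n + h/2, u_n + (h/2)·k1); k3 = f(s_n + h/2, u_n + (h/2)·k2); k4 = f(s_n + h, u_n + h·k3); u_{n+1} = u_n + (h/6)·(k1 + 2k2 + 2k3 + k4).
s=1.000000, u=0.300000:
  k1 = f(1.000000, 0.300000) = 0.985919
  k2 = f(1.200000, 0.497184) = 0.365228
  k3 = f(1.200000, 0.373046) = 0.489366
  k4 = f(1.400000, 0.495746) = -0.091225
  u ← 0.300000 + (0.4/6)·(k1 + 2k2 + 2k3 + k4) = 0.473592
s=1.400000, u=0.473592:
  k1 = f(1.400000, 0.473592) = -0.069070
  k2 = f(1.600000, 0.459778) = -0.529273
  k3 = f(1.600000, 0.367738) = -0.437232
  k4 = f(1.800000, 0.298699) = -0.839440
  u ← 0.473592 + (0.4/6)·(k1 + 2k2 + 2k3 + k4) = 0.284157
u(1.8) ≈ 0.2842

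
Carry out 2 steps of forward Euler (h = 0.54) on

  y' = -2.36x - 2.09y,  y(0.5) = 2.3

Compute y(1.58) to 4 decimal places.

Euler: y_{n+1} = y_n + h·f(x_n, y_n).
x=0.500000, y=2.300000: f=-5.987000 → y ← 2.300000 + 0.54·(-5.987000) = -0.932980
x=1.040000, y=-0.932980: f=-0.504472 → y ← -0.932980 + 0.54·(-0.504472) = -1.205395
y(1.58) ≈ -1.2054

-1.2054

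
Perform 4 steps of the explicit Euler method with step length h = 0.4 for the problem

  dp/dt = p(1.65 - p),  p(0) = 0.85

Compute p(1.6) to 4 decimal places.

1.5978

Euler: p_{n+1} = p_n + h·f(t_n, p_n).
t=0.000000, p=0.850000: f=0.680000 → p ← 0.850000 + 0.4·0.680000 = 1.122000
t=0.400000, p=1.122000: f=0.592416 → p ← 1.122000 + 0.4·0.592416 = 1.358966
t=0.800000, p=1.358966: f=0.395505 → p ← 1.358966 + 0.4·0.395505 = 1.517168
t=1.200000, p=1.517168: f=0.201528 → p ← 1.517168 + 0.4·0.201528 = 1.597780
p(1.6) ≈ 1.5978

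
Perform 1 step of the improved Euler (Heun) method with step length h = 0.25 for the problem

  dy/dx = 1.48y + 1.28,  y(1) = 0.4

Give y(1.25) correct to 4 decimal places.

0.9546

Heun: k1 = f(x_n, y_n); k2 = f(x_n + h, y_n + h·k1); y_{n+1} = y_n + (h/2)·(k1 + k2).
x=1.000000, y=0.400000:
  k1 = f(1.000000, 0.400000) = 1.872000
  k2 = f(1.250000, 0.868000) = 2.564640
  y ← 0.400000 + (0.25/2)·(1.872000 + 2.564640) = 0.954580
y(1.25) ≈ 0.9546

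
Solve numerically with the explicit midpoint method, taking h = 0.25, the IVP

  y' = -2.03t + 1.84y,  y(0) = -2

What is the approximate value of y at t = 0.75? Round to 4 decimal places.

-8.5526

Midpoint: k1 = f(t_n, y_n); k2 = f(t_n + h/2, y_n + (h/2)·k1); y_{n+1} = y_n + h·k2.
t=0.000000, y=-2.000000:
  k1 = f(0.000000, -2.000000) = -3.680000
  k2 = f(0.125000, -2.460000) = -4.780150
  y ← -2.000000 + 0.25·(-4.780150) = -3.195037
t=0.250000, y=-3.195037:
  k1 = f(0.250000, -3.195037) = -6.386369
  k2 = f(0.375000, -3.993334) = -8.108984
  y ← -3.195037 + 0.25·(-8.108984) = -5.222283
t=0.500000, y=-5.222283:
  k1 = f(0.500000, -5.222283) = -10.624002
  k2 = f(0.625000, -6.550284) = -13.321272
  y ← -5.222283 + 0.25·(-13.321272) = -8.552601
y(0.75) ≈ -8.5526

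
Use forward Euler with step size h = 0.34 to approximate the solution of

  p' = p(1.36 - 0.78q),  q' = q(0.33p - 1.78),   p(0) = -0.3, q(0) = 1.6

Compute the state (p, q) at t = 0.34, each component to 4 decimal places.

Euler on (p,q): p_{n+1} = p_n + h·p', q_{n+1} = q_n + h·q'.
0.000000: (-0.300000, 1.600000); f=(-0.033600, -3.006400) → (-0.311424, 0.577824)
(p(0.34), q(0.34)) ≈ (-0.3114, 0.5778)

-0.3114, 0.5778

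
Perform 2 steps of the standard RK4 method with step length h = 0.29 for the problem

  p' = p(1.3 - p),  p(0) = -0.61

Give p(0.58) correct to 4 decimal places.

RK4: k1 = f(t_n, p_n); k2 = f(t_n + h/2, p_n + (h/2)·k1); k3 = f(t_n + h/2, p_n + (h/2)·k2); k4 = f(t_n + h, p_n + h·k3); p_{n+1} = p_n + (h/6)·(k1 + 2k2 + 2k3 + k4).
t=0.000000, p=-0.610000:
  k1 = f(0.000000, -0.610000) = -1.165100
  k2 = f(0.145000, -0.778940) = -1.619368
  k3 = f(0.145000, -0.844808) = -1.811952
  k4 = f(0.290000, -1.135466) = -2.765389
  p ← -0.610000 + (0.29/6)·(k1 + 2k2 + 2k3 + k4) = -1.131668
t=0.290000, p=-1.131668:
  k1 = f(0.290000, -1.131668) = -2.751841
  k2 = f(0.435000, -1.530685) = -4.332886
  k3 = f(0.435000, -1.759936) = -5.385294
  k4 = f(0.580000, -2.693403) = -10.755844
  p ← -1.131668 + (0.29/6)·(k1 + 2k2 + 2k3 + k4) = -2.723963
p(0.58) ≈ -2.7240

-2.7240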